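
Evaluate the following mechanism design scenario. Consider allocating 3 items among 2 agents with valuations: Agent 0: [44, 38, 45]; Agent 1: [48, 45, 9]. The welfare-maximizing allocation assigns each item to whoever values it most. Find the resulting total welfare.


Step 1: For each item, find the maximum value among all agents.
Step 2: Item 0 -> Agent 1 (value 48)
Step 3: Item 1 -> Agent 1 (value 45)
Step 4: Item 2 -> Agent 0 (value 45)
Step 5: Total welfare = 48 + 45 + 45 = 138

138


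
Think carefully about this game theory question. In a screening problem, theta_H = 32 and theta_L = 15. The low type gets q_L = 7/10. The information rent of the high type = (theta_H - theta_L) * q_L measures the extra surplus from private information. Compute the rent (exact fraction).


Step 1: theta_H - theta_L = 32 - 15 = 17
Step 2: Information rent = (theta_H - theta_L) * q_L
Step 3: = 17 * 7/10
Step 4: = 119/10

119/10


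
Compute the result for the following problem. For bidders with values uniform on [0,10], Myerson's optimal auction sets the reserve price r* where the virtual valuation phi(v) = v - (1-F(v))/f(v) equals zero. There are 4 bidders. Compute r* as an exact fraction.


Step 1: For U[0,10], F(v) = v/10 and f(v) = 1/10
Step 2: phi(v) = v - (1 - v/10)/(1/10) = v - (10 - v) = 2v - 10
Step 3: Set phi(r*) = 0: 2r* - 10 = 0
Step 4: r* = 10/2 = 5 (the number of bidders n = 4 does not enter)

5


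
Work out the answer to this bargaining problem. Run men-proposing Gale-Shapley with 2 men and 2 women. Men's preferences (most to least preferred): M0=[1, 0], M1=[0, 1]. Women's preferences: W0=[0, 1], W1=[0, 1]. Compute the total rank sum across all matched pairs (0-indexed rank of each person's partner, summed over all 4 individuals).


Step 1: Run Gale-Shapley (men propose, women hold best offer):
  M0 proposes to W1; she accepts
  M1 proposes to W0; she accepts
Step 2: Final matching: W0-M1, W1-M0
Step 3: 0-indexed ranks (man's rank of his match, then woman's): 0 + 1 + 0 + 0
Step 4: Total rank sum = 1

1


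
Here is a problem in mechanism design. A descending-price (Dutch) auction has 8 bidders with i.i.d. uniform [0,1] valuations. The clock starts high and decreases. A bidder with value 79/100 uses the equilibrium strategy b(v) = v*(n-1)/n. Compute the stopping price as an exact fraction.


Step 1: Dutch auctions are strategically equivalent to first-price auctions
Step 2: The equilibrium bid is b(v) = v*(n-1)/n
Step 3: b = 79/100 * 7/8
Step 4: b = 553/800

553/800


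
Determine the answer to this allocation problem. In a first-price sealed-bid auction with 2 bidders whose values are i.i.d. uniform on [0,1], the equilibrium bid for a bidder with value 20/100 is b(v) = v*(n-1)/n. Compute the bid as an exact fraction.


Step 1: The symmetric BNE bidding function is b(v) = v * (n-1) / n
Step 2: Substitute v = 1/5 and n = 2
Step 3: b = 1/5 * 1/2
Step 4: b = 1/10

1/10


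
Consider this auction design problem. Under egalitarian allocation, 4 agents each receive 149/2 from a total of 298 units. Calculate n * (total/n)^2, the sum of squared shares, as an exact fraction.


Step 1: Each agent's share = 298/4 = 149/2
Step 2: Square of each share = (149/2)^2 = 22201/4
Step 3: Sum of squares = 4 * 22201/4 = 22201

22201


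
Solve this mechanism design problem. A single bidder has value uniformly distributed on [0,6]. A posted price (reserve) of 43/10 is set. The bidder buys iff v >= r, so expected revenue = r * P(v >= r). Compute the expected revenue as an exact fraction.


Step 1: Posted price r = 43/10, value support [0,6]
Step 2: P(v >= r) = (6 - 43/10)/6 = 17/60
Step 3: Expected revenue = r * P(v >= r) = 43/10 * 17/60
Step 4: Revenue = 731/600

731/600


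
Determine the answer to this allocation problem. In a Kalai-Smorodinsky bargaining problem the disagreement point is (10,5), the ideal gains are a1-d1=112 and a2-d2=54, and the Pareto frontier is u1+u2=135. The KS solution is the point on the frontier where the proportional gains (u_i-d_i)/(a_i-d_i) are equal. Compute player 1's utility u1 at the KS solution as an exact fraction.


Step 1: At the KS point, (u1-d1)/r1 = (u2-d2)/r2 = t and u1+u2 = 135
Step 2: u1 = d1 + r1*t and u2 = d2 + r2*t, so (d1 + r1*t) + (d2 + r2*t) = 135
Step 3: t = (135 - 10 - 5)/(112 + 54) = 120/166 = 60/83
Step 4: u1 = d1 + r1*t = 10 + 112 * 60/83 = 7550/83
Step 5: (Check: u2 = d2 + r2*t = 3655/83; u1+u2 = 7550/83 + 3655/83 = 135, on the frontier.)

7550/83


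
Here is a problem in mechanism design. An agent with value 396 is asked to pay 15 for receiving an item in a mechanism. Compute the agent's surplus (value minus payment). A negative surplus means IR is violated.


Step 1: Surplus = value - payment = 396 - 15 = 381
Step 2: IR is satisfied (surplus >= 0)

381


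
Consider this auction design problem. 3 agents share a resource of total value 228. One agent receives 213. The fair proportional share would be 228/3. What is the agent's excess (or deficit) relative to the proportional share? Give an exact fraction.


Step 1: Proportional share = 228/3 = 76
Step 2: Agent's actual allocation = 213
Step 3: Excess = 213 - 76 = 137

137


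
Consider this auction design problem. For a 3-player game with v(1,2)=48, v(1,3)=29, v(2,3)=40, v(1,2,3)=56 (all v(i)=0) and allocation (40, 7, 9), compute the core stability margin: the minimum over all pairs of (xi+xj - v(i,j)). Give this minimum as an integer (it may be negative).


Step 1: Slack for coalition (1,2): x1+x2 - v12 = 47 - 48 = -1
Step 2: Slack for coalition (1,3): x1+x3 - v13 = 49 - 29 = 20
Step 3: Slack for coalition (2,3): x2+x3 - v23 = 16 - 40 = -24
Step 4: Minimum slack = min(-1, 20, -24) = -24, attained by (2,3); coalition (2,3) can block (slack < 0), so the allocation is not in the core

-24


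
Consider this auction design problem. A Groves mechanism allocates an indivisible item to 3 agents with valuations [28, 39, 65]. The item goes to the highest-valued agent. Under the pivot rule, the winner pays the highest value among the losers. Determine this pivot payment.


Step 1: The efficient winner is agent 2 with value 65
Step 2: Other agents' values: [28, 39]
Step 3: Pivot payment = max(others) = 39
Step 4: The winner pays 39

39


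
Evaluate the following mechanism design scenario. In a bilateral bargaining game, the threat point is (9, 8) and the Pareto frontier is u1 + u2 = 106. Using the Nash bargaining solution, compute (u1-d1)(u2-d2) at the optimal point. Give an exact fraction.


Step 1: The Nash solution splits surplus symmetrically above the disagreement point
Step 2: u1 = (total + d1 - d2)/2 = (106 + 9 - 8)/2 = 107/2
Step 3: u2 = (total - d1 + d2)/2 = (106 - 9 + 8)/2 = 105/2
Step 4: Nash product = (107/2 - 9) * (105/2 - 8)
Step 5: = 89/2 * 89/2 = 7921/4

7921/4


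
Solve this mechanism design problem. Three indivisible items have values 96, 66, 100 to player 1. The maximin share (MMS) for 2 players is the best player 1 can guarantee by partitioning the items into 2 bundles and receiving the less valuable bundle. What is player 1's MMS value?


Step 1: Item values = 96, 66, 100
Step 2: Enumerate all 2-bundle partitions and take the smaller bundle:
  Partition 1: {96} vs {66,100} -> bundles 96, 166; min = 96
  Partition 2: {66} vs {96,100} -> bundles 66, 196; min = 66
  Partition 3: {100} vs {96,66} -> bundles 100, 162; min = 100
Step 3: MMS = max(96, 66, 100) = 100

100


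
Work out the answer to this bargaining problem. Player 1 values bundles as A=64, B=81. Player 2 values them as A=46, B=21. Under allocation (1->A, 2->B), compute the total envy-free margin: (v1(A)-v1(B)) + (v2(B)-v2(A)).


Step 1: Player 1's margin = v1(A) - v1(B) = 64 - 81 = -17
Step 2: Player 2's margin = v2(B) - v2(A) = 21 - 46 = -25
Step 3: Total margin = -17 + -25 = -42

-42


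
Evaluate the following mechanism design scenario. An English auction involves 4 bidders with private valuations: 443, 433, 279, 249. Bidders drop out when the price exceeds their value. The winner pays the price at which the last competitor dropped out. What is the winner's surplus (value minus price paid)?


Step 1: Identify the highest value: 443
Step 2: Identify the second-highest value: 433
Step 3: The final price = second-highest value = 433
Step 4: Surplus = 443 - 433 = 10

10


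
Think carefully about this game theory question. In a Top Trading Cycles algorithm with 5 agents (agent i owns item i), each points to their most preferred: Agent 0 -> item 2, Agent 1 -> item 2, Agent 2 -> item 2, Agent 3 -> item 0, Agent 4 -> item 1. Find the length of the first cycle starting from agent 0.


Step 1: Trace the pointer graph from agent 0: 0 -> 2 -> 2
Step 2: A cycle is detected when we revisit agent 2
Step 3: The cycle is: 2 -> 2
Step 4: Cycle length = 1

1


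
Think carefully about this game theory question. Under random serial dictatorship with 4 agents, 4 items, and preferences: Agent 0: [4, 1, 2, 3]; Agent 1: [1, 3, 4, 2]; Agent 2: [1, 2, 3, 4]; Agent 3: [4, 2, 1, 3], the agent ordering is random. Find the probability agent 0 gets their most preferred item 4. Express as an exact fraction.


Step 1: Agent 0 wants item 4
Step 2: There are 24 possible orderings of agents
Step 3: In 12 orderings, agent 0 gets item 4
Step 4: Probability = 12/24 = 1/2

1/2


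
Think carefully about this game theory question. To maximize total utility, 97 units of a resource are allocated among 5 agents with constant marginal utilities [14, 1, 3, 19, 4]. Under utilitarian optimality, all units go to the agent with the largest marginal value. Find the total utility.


Step 1: The marginal utilities are [14, 1, 3, 19, 4]
Step 2: The highest marginal utility is 19
Step 3: All 97 units go to that agent
Step 4: Total utility = 19 * 97 = 1843

1843


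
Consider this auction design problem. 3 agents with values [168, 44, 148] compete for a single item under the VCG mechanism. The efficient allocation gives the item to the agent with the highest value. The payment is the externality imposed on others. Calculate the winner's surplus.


Step 1: The winner is the agent with the highest value: agent 0 with value 168
Step 2: Values of other agents: [44, 148]
Step 3: VCG payment = max of others' values = 148
Step 4: Surplus = 168 - 148 = 20

20


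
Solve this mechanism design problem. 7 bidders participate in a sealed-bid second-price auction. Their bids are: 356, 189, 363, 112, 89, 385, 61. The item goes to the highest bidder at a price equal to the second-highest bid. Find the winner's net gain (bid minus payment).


Step 1: Sort bids in descending order: 385, 363, 356, 189, 112, 89, 61
Step 2: The winning bid is the highest: 385
Step 3: The payment equals the second-highest bid: 363
Step 4: Surplus = winner's bid - payment = 385 - 363 = 22

22


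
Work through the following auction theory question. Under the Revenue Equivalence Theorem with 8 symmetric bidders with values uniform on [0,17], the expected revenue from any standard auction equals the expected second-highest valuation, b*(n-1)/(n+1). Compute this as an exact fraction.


Step 1: By Revenue Equivalence, expected revenue = b*(n-1)/(n+1)
Step 2: Substituting n = 8, b = 17
Step 3: Revenue = 17*(8-1)/(8+1) = 17*7/9
Step 4: Revenue = 119/9

119/9


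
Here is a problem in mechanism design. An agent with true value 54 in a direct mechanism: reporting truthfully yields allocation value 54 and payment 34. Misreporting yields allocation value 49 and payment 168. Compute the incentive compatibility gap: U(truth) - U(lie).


Step 1: U(truth) = value - payment = 54 - 34 = 20
Step 2: U(lie) = allocation - payment = 49 - 168 = -119
Step 3: IC gap = 20 - (-119) = 139

139


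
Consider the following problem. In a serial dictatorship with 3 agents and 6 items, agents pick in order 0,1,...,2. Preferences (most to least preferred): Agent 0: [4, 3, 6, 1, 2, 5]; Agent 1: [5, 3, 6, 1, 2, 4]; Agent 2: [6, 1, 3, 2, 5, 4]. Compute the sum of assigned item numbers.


Step 1: Agent 0 picks item 4
Step 2: Agent 1 picks item 5
Step 3: Agent 2 picks item 6
Step 4: Sum = 4 + 5 + 6 = 15

15


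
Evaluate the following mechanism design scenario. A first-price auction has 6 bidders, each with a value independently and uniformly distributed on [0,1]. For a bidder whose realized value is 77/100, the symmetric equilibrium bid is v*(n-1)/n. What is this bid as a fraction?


Step 1: The symmetric BNE bidding function is b(v) = v * (n-1) / n
Step 2: Substitute v = 77/100 and n = 6
Step 3: b = 77/100 * 5/6
Step 4: b = 77/120

77/120


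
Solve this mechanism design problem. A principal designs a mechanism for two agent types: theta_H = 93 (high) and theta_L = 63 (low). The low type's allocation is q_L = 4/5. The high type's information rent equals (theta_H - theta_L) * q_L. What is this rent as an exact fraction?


Step 1: theta_H - theta_L = 93 - 63 = 30
Step 2: Information rent = (theta_H - theta_L) * q_L
Step 3: = 30 * 4/5
Step 4: = 24

24


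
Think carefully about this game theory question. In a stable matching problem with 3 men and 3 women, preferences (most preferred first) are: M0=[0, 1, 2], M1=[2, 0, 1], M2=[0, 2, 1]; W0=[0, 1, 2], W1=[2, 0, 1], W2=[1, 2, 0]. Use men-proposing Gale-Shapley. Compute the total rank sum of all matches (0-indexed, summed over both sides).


Step 1: Run Gale-Shapley (men propose, women hold best offer):
  M0 proposes to W0; she accepts
  M1 proposes to W2; she accepts
  M2 proposes to W0; rejected
  M2 proposes to W2; rejected
  M2 proposes to W1; she accepts
Step 2: Final matching: W0-M0, W1-M2, W2-M1
Step 3: 0-indexed ranks (man's rank of his match, then woman's): 0 + 0 + 2 + 0 + 0 + 0
Step 4: Total rank sum = 2

2


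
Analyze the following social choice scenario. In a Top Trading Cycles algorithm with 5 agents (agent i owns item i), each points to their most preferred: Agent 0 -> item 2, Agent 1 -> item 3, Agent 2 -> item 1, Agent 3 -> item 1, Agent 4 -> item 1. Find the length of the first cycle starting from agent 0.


Step 1: Trace the pointer graph from agent 0: 0 -> 2 -> 1 -> 3 -> 1
Step 2: A cycle is detected when we revisit agent 1
Step 3: The cycle is: 1 -> 3 -> 1
Step 4: Cycle length = 2

2


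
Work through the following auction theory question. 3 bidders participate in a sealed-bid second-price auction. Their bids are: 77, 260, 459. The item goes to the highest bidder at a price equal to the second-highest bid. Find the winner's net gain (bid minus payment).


Step 1: Sort bids in descending order: 459, 260, 77
Step 2: The winning bid is the highest: 459
Step 3: The payment equals the second-highest bid: 260
Step 4: Surplus = winner's bid - payment = 459 - 260 = 199

199


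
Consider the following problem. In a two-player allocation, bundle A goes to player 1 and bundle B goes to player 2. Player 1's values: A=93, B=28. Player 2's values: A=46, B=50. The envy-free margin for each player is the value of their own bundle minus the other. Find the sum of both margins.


Step 1: Player 1's margin = v1(A) - v1(B) = 93 - 28 = 65
Step 2: Player 2's margin = v2(B) - v2(A) = 50 - 46 = 4
Step 3: Total margin = 65 + 4 = 69

69


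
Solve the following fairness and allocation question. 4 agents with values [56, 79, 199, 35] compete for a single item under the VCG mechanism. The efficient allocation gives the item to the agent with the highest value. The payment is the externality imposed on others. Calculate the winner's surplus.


Step 1: The winner is the agent with the highest value: agent 2 with value 199
Step 2: Values of other agents: [56, 79, 35]
Step 3: VCG payment = max of others' values = 79
Step 4: Surplus = 199 - 79 = 120

120


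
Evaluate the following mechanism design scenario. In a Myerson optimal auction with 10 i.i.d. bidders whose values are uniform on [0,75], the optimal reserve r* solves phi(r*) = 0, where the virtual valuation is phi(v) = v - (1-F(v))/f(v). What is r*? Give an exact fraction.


Step 1: For U[0,75], F(v) = v/75 and f(v) = 1/75
Step 2: phi(v) = v - (1 - v/75)/(1/75) = v - (75 - v) = 2v - 75
Step 3: Set phi(r*) = 0: 2r* - 75 = 0
Step 4: r* = 75/2 (the number of bidders n = 10 does not enter)

75/2


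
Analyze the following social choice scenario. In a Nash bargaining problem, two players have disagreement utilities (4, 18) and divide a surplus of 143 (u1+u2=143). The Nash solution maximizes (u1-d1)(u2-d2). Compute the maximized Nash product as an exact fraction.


Step 1: The Nash solution splits surplus symmetrically above the disagreement point
Step 2: u1 = (total + d1 - d2)/2 = (143 + 4 - 18)/2 = 129/2
Step 3: u2 = (total - d1 + d2)/2 = (143 - 4 + 18)/2 = 157/2
Step 4: Nash product = (129/2 - 4) * (157/2 - 18)
Step 5: = 121/2 * 121/2 = 14641/4

14641/4


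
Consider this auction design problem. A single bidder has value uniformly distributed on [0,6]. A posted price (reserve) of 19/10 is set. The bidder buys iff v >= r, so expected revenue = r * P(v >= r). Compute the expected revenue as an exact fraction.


Step 1: Posted price r = 19/10, value support [0,6]
Step 2: P(v >= r) = (6 - 19/10)/6 = 41/60
Step 3: Expected revenue = r * P(v >= r) = 19/10 * 41/60
Step 4: Revenue = 779/600

779/600


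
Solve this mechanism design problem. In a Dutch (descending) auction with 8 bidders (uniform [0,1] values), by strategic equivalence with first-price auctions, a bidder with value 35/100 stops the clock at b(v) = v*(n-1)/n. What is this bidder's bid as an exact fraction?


Step 1: Dutch auctions are strategically equivalent to first-price auctions
Step 2: The equilibrium bid is b(v) = v*(n-1)/n
Step 3: b = 7/20 * 7/8
Step 4: b = 49/160

49/160


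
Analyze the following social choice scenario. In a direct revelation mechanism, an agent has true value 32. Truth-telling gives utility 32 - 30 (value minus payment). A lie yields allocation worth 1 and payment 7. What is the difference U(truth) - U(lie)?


Step 1: U(truth) = value - payment = 32 - 30 = 2
Step 2: U(lie) = allocation - payment = 1 - 7 = -6
Step 3: IC gap = 2 - (-6) = 8

8


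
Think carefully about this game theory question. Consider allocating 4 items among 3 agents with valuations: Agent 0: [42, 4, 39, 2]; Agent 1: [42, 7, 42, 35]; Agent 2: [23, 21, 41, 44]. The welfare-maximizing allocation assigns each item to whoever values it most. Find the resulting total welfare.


Step 1: For each item, find the maximum value among all agents.
Step 2: Item 0 -> Agent 0 (value 42)
Step 3: Item 1 -> Agent 2 (value 21)
Step 4: Item 2 -> Agent 1 (value 42)
Step 5: Item 3 -> Agent 2 (value 44)
Step 6: Total welfare = 42 + 21 + 42 + 44 = 149

149


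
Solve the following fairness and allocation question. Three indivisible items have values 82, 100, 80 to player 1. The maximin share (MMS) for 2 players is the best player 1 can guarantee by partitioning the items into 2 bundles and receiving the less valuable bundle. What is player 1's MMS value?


Step 1: Item values = 82, 100, 80
Step 2: Enumerate all 2-bundle partitions and take the smaller bundle:
  Partition 1: {82} vs {100,80} -> bundles 82, 180; min = 82
  Partition 2: {100} vs {82,80} -> bundles 100, 162; min = 100
  Partition 3: {80} vs {82,100} -> bundles 80, 182; min = 80
Step 3: MMS = max(82, 100, 80) = 100

100


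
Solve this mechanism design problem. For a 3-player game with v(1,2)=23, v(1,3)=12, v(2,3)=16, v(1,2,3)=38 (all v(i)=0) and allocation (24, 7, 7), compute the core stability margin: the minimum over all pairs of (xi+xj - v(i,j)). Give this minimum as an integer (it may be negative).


Step 1: Slack for coalition (1,2): x1+x2 - v12 = 31 - 23 = 8
Step 2: Slack for coalition (1,3): x1+x3 - v13 = 31 - 12 = 19
Step 3: Slack for coalition (2,3): x2+x3 - v23 = 14 - 16 = -2
Step 4: Minimum slack = min(8, 19, -2) = -2, attained by (2,3); coalition (2,3) can block (slack < 0), so the allocation is not in the core

-2


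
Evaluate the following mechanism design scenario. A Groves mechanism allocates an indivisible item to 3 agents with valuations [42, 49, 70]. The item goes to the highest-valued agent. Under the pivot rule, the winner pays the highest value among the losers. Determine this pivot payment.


Step 1: The efficient winner is agent 2 with value 70
Step 2: Other agents' values: [42, 49]
Step 3: Pivot payment = max(others) = 49
Step 4: The winner pays 49

49


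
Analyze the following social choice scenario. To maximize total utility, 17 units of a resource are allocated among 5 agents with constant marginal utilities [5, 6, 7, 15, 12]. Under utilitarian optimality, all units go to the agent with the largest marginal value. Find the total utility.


Step 1: The marginal utilities are [5, 6, 7, 15, 12]
Step 2: The highest marginal utility is 15
Step 3: All 17 units go to that agent
Step 4: Total utility = 15 * 17 = 255

255


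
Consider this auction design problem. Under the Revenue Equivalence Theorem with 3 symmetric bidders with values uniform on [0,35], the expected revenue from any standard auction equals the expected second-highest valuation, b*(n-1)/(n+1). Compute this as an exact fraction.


Step 1: By Revenue Equivalence, expected revenue = b*(n-1)/(n+1)
Step 2: Substituting n = 3, b = 35
Step 3: Revenue = 35*(3-1)/(3+1) = 35*2/4
Step 4: Revenue = 70/4 = 35/2

35/2


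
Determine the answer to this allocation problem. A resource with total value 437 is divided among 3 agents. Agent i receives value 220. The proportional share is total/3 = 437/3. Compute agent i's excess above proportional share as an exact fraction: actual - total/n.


Step 1: Proportional share = 437/3
Step 2: Agent's actual allocation = 220
Step 3: Excess = 220 - 437/3 = 223/3

223/3


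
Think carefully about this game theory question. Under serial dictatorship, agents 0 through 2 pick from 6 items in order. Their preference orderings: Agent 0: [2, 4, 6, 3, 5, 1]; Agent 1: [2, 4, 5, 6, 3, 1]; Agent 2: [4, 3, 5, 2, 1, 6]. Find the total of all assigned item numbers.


Step 1: Agent 0 picks item 2
Step 2: Agent 1 picks item 4
Step 3: Agent 2 picks item 3
Step 4: Sum = 2 + 4 + 3 = 9

9


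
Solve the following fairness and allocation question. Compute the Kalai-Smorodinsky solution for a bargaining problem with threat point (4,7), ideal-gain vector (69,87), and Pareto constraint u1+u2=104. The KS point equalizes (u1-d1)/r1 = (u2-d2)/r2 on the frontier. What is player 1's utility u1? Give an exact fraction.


Step 1: At the KS point, (u1-d1)/r1 = (u2-d2)/r2 = t and u1+u2 = 104
Step 2: u1 = d1 + r1*t and u2 = d2 + r2*t, so (d1 + r1*t) + (d2 + r2*t) = 104
Step 3: t = (104 - 4 - 7)/(69 + 87) = 93/156 = 31/52
Step 4: u1 = d1 + r1*t = 4 + 69 * 31/52 = 2347/52
Step 5: (Check: u2 = d2 + r2*t = 3061/52; u1+u2 = 2347/52 + 3061/52 = 104, on the frontier.)

2347/52


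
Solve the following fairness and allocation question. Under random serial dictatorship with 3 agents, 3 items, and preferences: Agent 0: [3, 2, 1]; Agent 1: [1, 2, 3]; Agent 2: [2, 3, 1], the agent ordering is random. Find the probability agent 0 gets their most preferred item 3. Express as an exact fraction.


Step 1: Agent 0 wants item 3
Step 2: There are 6 possible orderings of agents
Step 3: In 6 orderings, agent 0 gets item 3
Step 4: Probability = 6/6 = 1

1


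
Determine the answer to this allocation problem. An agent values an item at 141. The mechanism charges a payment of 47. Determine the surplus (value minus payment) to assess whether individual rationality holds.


Step 1: Surplus = value - payment = 141 - 47 = 94
Step 2: IR is satisfied (surplus >= 0)

94


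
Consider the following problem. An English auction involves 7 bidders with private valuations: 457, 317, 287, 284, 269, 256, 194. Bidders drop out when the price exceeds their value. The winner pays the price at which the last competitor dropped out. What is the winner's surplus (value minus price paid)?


Step 1: Identify the highest value: 457
Step 2: Identify the second-highest value: 317
Step 3: The final price = second-highest value = 317
Step 4: Surplus = 457 - 317 = 140

140


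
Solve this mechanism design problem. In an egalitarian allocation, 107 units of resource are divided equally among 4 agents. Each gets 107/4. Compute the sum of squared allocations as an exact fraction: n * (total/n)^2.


Step 1: Each agent's share = 107/4
Step 2: Square of each share = (107/4)^2 = 11449/16
Step 3: Sum of squares = 4 * 11449/16 = 11449/4

11449/4


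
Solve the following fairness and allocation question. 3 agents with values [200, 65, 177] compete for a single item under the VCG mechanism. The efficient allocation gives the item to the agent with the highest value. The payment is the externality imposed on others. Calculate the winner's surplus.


Step 1: The winner is the agent with the highest value: agent 0 with value 200
Step 2: Values of other agents: [65, 177]
Step 3: VCG payment = max of others' values = 177
Step 4: Surplus = 200 - 177 = 23

23


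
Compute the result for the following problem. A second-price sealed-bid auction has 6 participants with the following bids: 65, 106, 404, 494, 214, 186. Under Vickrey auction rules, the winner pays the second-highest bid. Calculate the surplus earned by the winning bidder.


Step 1: Sort bids in descending order: 494, 404, 214, 186, 106, 65
Step 2: The winning bid is the highest: 494
Step 3: The payment equals the second-highest bid: 404
Step 4: Surplus = winner's bid - payment = 494 - 404 = 90

90


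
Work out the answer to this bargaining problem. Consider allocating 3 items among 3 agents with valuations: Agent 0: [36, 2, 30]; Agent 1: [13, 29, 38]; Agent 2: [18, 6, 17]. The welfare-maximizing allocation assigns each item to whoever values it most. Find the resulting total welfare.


Step 1: For each item, find the maximum value among all agents.
Step 2: Item 0 -> Agent 0 (value 36)
Step 3: Item 1 -> Agent 1 (value 29)
Step 4: Item 2 -> Agent 1 (value 38)
Step 5: Total welfare = 36 + 29 + 38 = 103

103


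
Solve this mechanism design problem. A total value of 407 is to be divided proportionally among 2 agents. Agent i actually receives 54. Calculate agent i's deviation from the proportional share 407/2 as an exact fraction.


Step 1: Proportional share = 407/2
Step 2: Agent's actual allocation = 54
Step 3: Excess = 54 - 407/2 = -299/2

-299/2


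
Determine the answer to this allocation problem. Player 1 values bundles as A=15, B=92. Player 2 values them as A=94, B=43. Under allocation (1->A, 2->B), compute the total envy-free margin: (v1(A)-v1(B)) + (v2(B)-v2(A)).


Step 1: Player 1's margin = v1(A) - v1(B) = 15 - 92 = -77
Step 2: Player 2's margin = v2(B) - v2(A) = 43 - 94 = -51
Step 3: Total margin = -77 + -51 = -128

-128


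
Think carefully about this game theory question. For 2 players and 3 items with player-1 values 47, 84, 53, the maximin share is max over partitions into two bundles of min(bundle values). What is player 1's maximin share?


Step 1: Item values = 47, 84, 53
Step 2: Enumerate all 2-bundle partitions and take the smaller bundle:
  Partition 1: {47} vs {84,53} -> bundles 47, 137; min = 47
  Partition 2: {84} vs {47,53} -> bundles 84, 100; min = 84
  Partition 3: {53} vs {47,84} -> bundles 53, 131; min = 53
Step 3: MMS = max(47, 84, 53) = 84

84


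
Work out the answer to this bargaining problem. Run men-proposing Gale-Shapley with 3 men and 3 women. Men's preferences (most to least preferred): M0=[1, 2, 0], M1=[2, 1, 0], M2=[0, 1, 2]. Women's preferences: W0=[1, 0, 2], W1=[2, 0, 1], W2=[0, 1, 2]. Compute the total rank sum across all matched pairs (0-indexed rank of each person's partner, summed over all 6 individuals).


Step 1: Run Gale-Shapley (men propose, women hold best offer):
  M0 proposes to W1; she accepts
  M1 proposes to W2; she accepts
  M2 proposes to W0; she accepts
Step 2: Final matching: W0-M2, W1-M0, W2-M1
Step 3: 0-indexed ranks (man's rank of his match, then woman's): 0 + 2 + 0 + 1 + 0 + 1
Step 4: Total rank sum = 4

4


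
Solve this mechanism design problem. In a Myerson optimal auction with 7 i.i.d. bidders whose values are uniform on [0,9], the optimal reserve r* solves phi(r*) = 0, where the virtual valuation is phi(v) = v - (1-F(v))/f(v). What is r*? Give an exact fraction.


Step 1: For U[0,9], F(v) = v/9 and f(v) = 1/9
Step 2: phi(v) = v - (1 - v/9)/(1/9) = v - (9 - v) = 2v - 9
Step 3: Set phi(r*) = 0: 2r* - 9 = 0
Step 4: r* = 9/2 (the number of bidders n = 7 does not enter)

9/2


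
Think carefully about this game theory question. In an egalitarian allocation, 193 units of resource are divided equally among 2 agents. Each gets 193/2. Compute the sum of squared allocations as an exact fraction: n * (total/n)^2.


Step 1: Each agent's share = 193/2
Step 2: Square of each share = (193/2)^2 = 37249/4
Step 3: Sum of squares = 2 * 37249/4 = 37249/2

37249/2


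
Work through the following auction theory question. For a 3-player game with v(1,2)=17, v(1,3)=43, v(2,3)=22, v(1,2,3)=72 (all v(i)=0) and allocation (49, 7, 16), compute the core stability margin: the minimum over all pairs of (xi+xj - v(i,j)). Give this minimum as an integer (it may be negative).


Step 1: Slack for coalition (1,2): x1+x2 - v12 = 56 - 17 = 39
Step 2: Slack for coalition (1,3): x1+x3 - v13 = 65 - 43 = 22
Step 3: Slack for coalition (2,3): x2+x3 - v23 = 23 - 22 = 1
Step 4: Minimum slack = min(39, 22, 1) = 1, attained by (2,3); no pair can gain by deviating, so the allocation is in the core

1


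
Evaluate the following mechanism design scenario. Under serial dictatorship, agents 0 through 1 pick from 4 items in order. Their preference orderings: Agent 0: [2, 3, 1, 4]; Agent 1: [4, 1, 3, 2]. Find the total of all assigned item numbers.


Step 1: Agent 0 picks item 2
Step 2: Agent 1 picks item 4
Step 3: Sum = 2 + 4 = 6

6


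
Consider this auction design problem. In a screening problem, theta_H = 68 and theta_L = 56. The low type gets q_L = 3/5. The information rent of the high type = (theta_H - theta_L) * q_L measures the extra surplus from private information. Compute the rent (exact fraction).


Step 1: theta_H - theta_L = 68 - 56 = 12
Step 2: Information rent = (theta_H - theta_L) * q_L
Step 3: = 12 * 3/5
Step 4: = 36/5

36/5


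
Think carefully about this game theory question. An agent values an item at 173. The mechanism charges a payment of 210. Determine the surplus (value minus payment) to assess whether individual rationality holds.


Step 1: Surplus = value - payment = 173 - 210 = -37
Step 2: IR is violated (surplus < 0)

-37


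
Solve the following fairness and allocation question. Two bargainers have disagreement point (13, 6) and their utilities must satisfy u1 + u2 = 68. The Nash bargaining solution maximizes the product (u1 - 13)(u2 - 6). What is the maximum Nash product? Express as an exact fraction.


Step 1: The Nash solution splits surplus symmetrically above the disagreement point
Step 2: u1 = (total + d1 - d2)/2 = (68 + 13 - 6)/2 = 75/2
Step 3: u2 = (total - d1 + d2)/2 = (68 - 13 + 6)/2 = 61/2
Step 4: Nash product = (75/2 - 13) * (61/2 - 6)
Step 5: = 49/2 * 49/2 = 2401/4

2401/4


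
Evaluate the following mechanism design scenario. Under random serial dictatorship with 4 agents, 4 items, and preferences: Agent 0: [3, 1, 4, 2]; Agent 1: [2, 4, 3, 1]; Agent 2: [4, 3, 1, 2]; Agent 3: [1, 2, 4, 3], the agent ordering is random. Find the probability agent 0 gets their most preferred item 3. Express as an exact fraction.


Step 1: Agent 0 wants item 3
Step 2: There are 24 possible orderings of agents
Step 3: In 24 orderings, agent 0 gets item 3
Step 4: Probability = 24/24 = 1

1


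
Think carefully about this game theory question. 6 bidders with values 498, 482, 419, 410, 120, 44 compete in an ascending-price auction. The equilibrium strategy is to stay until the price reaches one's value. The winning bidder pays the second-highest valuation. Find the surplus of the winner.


Step 1: Identify the highest value: 498
Step 2: Identify the second-highest value: 482
Step 3: The final price = second-highest value = 482
Step 4: Surplus = 498 - 482 = 16

16


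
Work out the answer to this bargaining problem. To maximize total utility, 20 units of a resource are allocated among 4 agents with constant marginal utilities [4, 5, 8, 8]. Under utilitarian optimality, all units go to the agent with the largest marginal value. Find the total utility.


Step 1: The marginal utilities are [4, 5, 8, 8]
Step 2: The highest marginal utility is 8
Step 3: All 20 units go to that agent
Step 4: Total utility = 8 * 20 = 160

160


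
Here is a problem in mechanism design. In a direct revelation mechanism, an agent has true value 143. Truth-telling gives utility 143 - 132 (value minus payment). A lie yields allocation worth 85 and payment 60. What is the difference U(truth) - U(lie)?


Step 1: U(truth) = value - payment = 143 - 132 = 11
Step 2: U(lie) = allocation - payment = 85 - 60 = 25
Step 3: IC gap = 11 - 25 = -14

-14


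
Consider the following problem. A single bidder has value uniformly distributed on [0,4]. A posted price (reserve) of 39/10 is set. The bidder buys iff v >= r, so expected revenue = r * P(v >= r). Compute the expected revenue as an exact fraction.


Step 1: Posted price r = 39/10, value support [0,4]
Step 2: P(v >= r) = (4 - 39/10)/4 = 1/40
Step 3: Expected revenue = r * P(v >= r) = 39/10 * 1/40
Step 4: Revenue = 39/400

39/400


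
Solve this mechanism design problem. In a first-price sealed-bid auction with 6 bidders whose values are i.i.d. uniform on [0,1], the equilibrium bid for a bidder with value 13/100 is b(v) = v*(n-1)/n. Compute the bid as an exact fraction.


Step 1: The symmetric BNE bidding function is b(v) = v * (n-1) / n
Step 2: Substitute v = 13/100 and n = 6
Step 3: b = 13/100 * 5/6
Step 4: b = 13/120

13/120


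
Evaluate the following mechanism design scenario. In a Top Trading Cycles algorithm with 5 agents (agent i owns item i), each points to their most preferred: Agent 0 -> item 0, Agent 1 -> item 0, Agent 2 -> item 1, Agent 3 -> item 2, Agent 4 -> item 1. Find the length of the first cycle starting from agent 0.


Step 1: Trace the pointer graph from agent 0: 0 -> 0
Step 2: A cycle is detected when we revisit agent 0
Step 3: The cycle is: 0 -> 0
Step 4: Cycle length = 1

1


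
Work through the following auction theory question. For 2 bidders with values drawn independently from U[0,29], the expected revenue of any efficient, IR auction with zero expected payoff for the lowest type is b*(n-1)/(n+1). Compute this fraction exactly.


Step 1: By Revenue Equivalence, expected revenue = b*(n-1)/(n+1)
Step 2: Substituting n = 2, b = 29
Step 3: Revenue = 29*(2-1)/(2+1) = 29*1/3
Step 4: Revenue = 29/3

29/3


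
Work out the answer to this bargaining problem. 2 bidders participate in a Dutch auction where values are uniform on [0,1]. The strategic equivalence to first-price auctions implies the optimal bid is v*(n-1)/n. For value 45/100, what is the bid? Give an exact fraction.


Step 1: Dutch auctions are strategically equivalent to first-price auctions
Step 2: The equilibrium bid is b(v) = v*(n-1)/n
Step 3: b = 9/20 * 1/2
Step 4: b = 9/40

9/40


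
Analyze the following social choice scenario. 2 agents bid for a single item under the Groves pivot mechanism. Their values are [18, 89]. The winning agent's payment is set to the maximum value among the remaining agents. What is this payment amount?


Step 1: The efficient winner is agent 1 with value 89
Step 2: Other agents' values: [18]
Step 3: Pivot payment = max(others) = 18
Step 4: The winner pays 18

18


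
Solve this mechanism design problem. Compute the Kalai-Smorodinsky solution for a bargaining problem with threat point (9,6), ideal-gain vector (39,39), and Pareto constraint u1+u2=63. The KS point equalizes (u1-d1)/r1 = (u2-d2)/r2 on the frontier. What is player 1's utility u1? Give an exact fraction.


Step 1: At the KS point, (u1-d1)/r1 = (u2-d2)/r2 = t and u1+u2 = 63
Step 2: u1 = d1 + r1*t and u2 = d2 + r2*t, so (d1 + r1*t) + (d2 + r2*t) = 63
Step 3: t = (63 - 9 - 6)/(39 + 39) = 48/78 = 8/13
Step 4: u1 = d1 + r1*t = 9 + 39 * 8/13 = 33
Step 5: (Check: u2 = d2 + r2*t = 30; u1+u2 = 33 + 30 = 63, on the frontier.)

33


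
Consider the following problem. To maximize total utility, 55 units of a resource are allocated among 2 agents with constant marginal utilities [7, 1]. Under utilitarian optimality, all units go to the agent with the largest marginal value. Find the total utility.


Step 1: The marginal utilities are [7, 1]
Step 2: The highest marginal utility is 7
Step 3: All 55 units go to that agent
Step 4: Total utility = 7 * 55 = 385

385


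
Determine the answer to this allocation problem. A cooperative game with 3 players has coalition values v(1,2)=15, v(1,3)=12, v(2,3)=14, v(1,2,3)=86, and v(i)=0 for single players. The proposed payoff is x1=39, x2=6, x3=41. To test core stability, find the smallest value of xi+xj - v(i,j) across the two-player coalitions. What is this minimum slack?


Step 1: Slack for coalition (1,2): x1+x2 - v12 = 45 - 15 = 30
Step 2: Slack for coalition (1,3): x1+x3 - v13 = 80 - 12 = 68
Step 3: Slack for coalition (2,3): x2+x3 - v23 = 47 - 14 = 33
Step 4: Minimum slack = min(30, 68, 33) = 30, attained by (1,2); no pair can gain by deviating, so the allocation is in the core

30


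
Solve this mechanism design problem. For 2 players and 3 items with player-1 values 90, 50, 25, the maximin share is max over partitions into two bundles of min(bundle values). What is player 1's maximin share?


Step 1: Item values = 90, 50, 25
Step 2: Enumerate all 2-bundle partitions and take the smaller bundle:
  Partition 1: {90} vs {50,25} -> bundles 90, 75; min = 75
  Partition 2: {50} vs {90,25} -> bundles 50, 115; min = 50
  Partition 3: {25} vs {90,50} -> bundles 25, 140; min = 25
Step 3: MMS = max(75, 50, 25) = 75

75


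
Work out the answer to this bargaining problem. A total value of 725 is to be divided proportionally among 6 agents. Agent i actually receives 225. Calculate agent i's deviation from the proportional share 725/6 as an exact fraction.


Step 1: Proportional share = 725/6
Step 2: Agent's actual allocation = 225
Step 3: Excess = 225 - 725/6 = 625/6

625/6


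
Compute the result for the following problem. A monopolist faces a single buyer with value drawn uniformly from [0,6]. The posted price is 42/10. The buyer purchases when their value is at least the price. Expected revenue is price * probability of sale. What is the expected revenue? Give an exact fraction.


Step 1: Posted price r = 21/5, value support [0,6]
Step 2: P(v >= r) = (6 - 21/5)/6 = 3/10
Step 3: Expected revenue = r * P(v >= r) = 21/5 * 3/10
Step 4: Revenue = 63/50

63/50


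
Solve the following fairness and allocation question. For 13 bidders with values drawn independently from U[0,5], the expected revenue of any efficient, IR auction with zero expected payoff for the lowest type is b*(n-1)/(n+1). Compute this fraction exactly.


Step 1: By Revenue Equivalence, expected revenue = b*(n-1)/(n+1)
Step 2: Substituting n = 13, b = 5
Step 3: Revenue = 5*(13-1)/(13+1) = 5*12/14
Step 4: Revenue = 60/14 = 30/7

30/7


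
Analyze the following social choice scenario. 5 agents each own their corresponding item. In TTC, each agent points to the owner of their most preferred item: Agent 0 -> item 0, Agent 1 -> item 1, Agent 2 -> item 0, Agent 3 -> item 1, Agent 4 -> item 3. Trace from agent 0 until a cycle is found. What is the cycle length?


Step 1: Trace the pointer graph from agent 0: 0 -> 0
Step 2: A cycle is detected when we revisit agent 0
Step 3: The cycle is: 0 -> 0
Step 4: Cycle length = 1

1


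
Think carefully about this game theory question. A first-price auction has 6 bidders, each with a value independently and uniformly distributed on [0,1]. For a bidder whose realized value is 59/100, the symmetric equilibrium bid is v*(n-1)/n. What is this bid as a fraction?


Step 1: The symmetric BNE bidding function is b(v) = v * (n-1) / n
Step 2: Substitute v = 59/100 and n = 6
Step 3: b = 59/100 * 5/6
Step 4: b = 59/120

59/120
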